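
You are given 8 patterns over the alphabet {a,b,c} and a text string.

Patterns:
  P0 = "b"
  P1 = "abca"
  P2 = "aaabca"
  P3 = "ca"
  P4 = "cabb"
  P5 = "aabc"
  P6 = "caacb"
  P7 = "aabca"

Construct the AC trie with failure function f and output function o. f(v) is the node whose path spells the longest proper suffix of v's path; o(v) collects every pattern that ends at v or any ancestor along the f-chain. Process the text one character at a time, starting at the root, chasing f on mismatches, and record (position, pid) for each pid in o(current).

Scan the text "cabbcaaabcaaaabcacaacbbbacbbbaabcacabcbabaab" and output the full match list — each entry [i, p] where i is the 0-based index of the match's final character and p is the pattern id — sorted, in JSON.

Build automaton:
Trie nodes:
  n0 'ε': a→2 b→1 c→11
  n1 'b': ·  [P0 ends]
  n2 'a': a→6 b→3
  n3 'ab': c→4
  n4 'abc': a→5
  n5 'abca': ·  [P1 ends]
  n6 'aa': a→7 b→15
  n7 'aaa': b→8
  n8 'aaab': c→9
  n9 'aaabc': a→10
  n10 'aaabca': ·  [P2 ends]
  n11 'c': a→12
  n12 'ca': a→17 b→13  [P3 ends]
  n13 'cab': b→14
  n14 'cabb': ·  [P4 ends]
  n15 'aab': c→16
  n16 'aabc': a→20  [P5 ends]
  n17 'caa': c→18
  n18 'caac': b→19
  n19 'caacb': ·  [P6 ends]
  n20 'aabca': ·  [P7 ends]

Failure links (BFS by depth):
  n1('b'): parent n0 fail=0; on 'b' 0 → fail=0;  out {0}∪∅={0}
  n2('a'): parent n0 fail=0; on 'a' 0 → fail=0;  out ∅∪∅=∅
  n11('c'): parent n0 fail=0; on 'c' 0 → fail=0;  out ∅∪∅=∅
  n3('ab'): parent n2 fail=0; on 'b' 0 → fail=1;  out ∅∪{0}={0}
  n6('aa'): parent n2 fail=0; on 'a' 0 → fail=2;  out ∅∪∅=∅
  n12('ca'): parent n11 fail=0; on 'a' 0 → fail=2;  out {3}∪∅={3}
  n4('abc'): parent n3 fail=1; on 'c' 1→0 → fail=11;  out ∅∪∅=∅
  n7('aaa'): parent n6 fail=2; on 'a' 2 → fail=6;  out ∅∪∅=∅
  n13('cab'): parent n12 fail=2; on 'b' 2 → fail=3;  out ∅∪{0}={0}
  n15('aab'): parent n6 fail=2; on 'b' 2 → fail=3;  out ∅∪{0}={0}
  n17('caa'): parent n12 fail=2; on 'a' 2 → fail=6;  out ∅∪∅=∅
  n5('abca'): parent n4 fail=11; on 'a' 11 → fail=12;  out {1}∪{3}={1,3}
  n8('aaab'): parent n7 fail=6; on 'b' 6 → fail=15;  out ∅∪{0}={0}
  n14('cabb'): parent n13 fail=3; on 'b' 3→1→0 → fail=1;  out {4}∪{0}={0,4}
  n16('aabc'): parent n15 fail=3; on 'c' 3 → fail=4;  out {5}∪∅={5}
  n18('caac'): parent n17 fail=6; on 'c' 6→2→0 → fail=11;  out ∅∪∅=∅
  n9('aaabc'): parent n8 fail=15; on 'c' 15 → fail=16;  out ∅∪{5}={5}
  n19('caacb'): parent n18 fail=11; on 'b' 11→0 → fail=1;  out {6}∪{0}={0,6}
  n20('aabca'): parent n16 fail=4; on 'a' 4 → fail=5;  out {7}∪{1,3}={1,3,7}
  n10('aaabca'): parent n9 fail=16; on 'a' 16 → fail=20;  out {2}∪{1,3,7}={1,2,3,7}

Scan:
i=0 'c': node 0→11
i=1 'a': node 11→12  emit P3@[0:1]
i=2 'b': node 12→13  emit P0@[2:2]
i=3 'b': node 13→14  emit P0@[3:3],P4@[0:3]
i=4 'c': node 14→11 (via fail)
i=5 'a': node 11→12  emit P3@[4:5]
i=6 'a': node 12→17
i=7 'a': node 17→7 (via fail)
i=8 'b': node 7→8  emit P0@[8:8]
i=9 'c': node 8→9  emit P5@[6:9]
i=10 'a': node 9→10  emit P1@[7:10],P2@[5:10],P3@[9:10],P7@[6:10]
i=11 'a': node 10→17 (via fail)
i=12 'a': node 17→7 (via fail)
i=13 'a': node 7→7 (via fail)
i=14 'b': node 7→8  emit P0@[14:14]
i=15 'c': node 8→9  emit P5@[12:15]
i=16 'a': node 9→10  emit P1@[13:16],P2@[11:16],P3@[15:16],P7@[12:16]
i=17 'c': node 10→11 (via fail)
i=18 'a': node 11→12  emit P3@[17:18]
i=19 'a': node 12→17
i=20 'c': node 17→18
i=21 'b': node 18→19  emit P0@[21:21],P6@[17:21]
i=22 'b': node 19→1 (via fail)  emit P0@[22:22]
i=23 'b': node 1→1 (via fail)  emit P0@[23:23]
i=24 'a': node 1→2 (via fail)
i=25 'c': node 2→11 (via fail)
i=26 'b': node 11→1 (via fail)  emit P0@[26:26]
i=27 'b': node 1→1 (via fail)  emit P0@[27:27]
i=28 'b': node 1→1 (via fail)  emit P0@[28:28]
i=29 'a': node 1→2 (via fail)
i=30 'a': node 2→6
i=31 'b': node 6→15  emit P0@[31:31]
i=32 'c': node 15→16  emit P5@[29:32]
i=33 'a': node 16→20  emit P1@[30:33],P3@[32:33],P7@[29:33]
i=34 'c': node 20→11 (via fail)
i=35 'a': node 11→12  emit P3@[34:35]
i=36 'b': node 12→13  emit P0@[36:36]
i=37 'c': node 13→4 (via fail)
i=38 'b': node 4→1 (via fail)  emit P0@[38:38]
i=39 'a': node 1→2 (via fail)
i=40 'b': node 2→3  emit P0@[40:40]
i=41 'a': node 3→2 (via fail)
i=42 'a': node 2→6
i=43 'b': node 6→15  emit P0@[43:43]

Matches: [[1,3],[2,0],[3,0],[3,4],[5,3],[8,0],[9,5],[10,1],[10,2],[10,3],[10,7],[14,0],[15,5],[16,1],[16,2],[16,3],[16,7],[18,3],[21,0],[21,6],[22,0],[23,0],[26,0],[27,0],[28,0],[31,0],[32,5],[33,1],[33,3],[33,7],[35,3],[36,0],[38,0],[40,0],[43,0]]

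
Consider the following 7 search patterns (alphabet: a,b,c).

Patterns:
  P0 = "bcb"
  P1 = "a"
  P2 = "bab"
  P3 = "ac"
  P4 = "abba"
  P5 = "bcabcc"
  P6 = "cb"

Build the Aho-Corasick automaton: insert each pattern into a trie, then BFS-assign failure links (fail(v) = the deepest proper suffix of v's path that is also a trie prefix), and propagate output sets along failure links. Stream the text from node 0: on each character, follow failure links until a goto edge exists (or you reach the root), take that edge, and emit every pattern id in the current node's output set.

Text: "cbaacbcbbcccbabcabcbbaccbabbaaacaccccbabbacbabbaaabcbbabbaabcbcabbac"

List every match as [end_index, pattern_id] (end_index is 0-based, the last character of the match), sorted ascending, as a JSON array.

Construct AC machine:
Trie nodes:
  n0 'ε': a→4 b→1 c→15
  n1 'b': a→5 c→2
  n2 'bc': a→11 b→3
  n3 'bcb': ·  [P0 ends]
  n4 'a': b→8 c→7  [P1 ends]
  n5 'ba': b→6
  n6 'bab': ·  [P2 ends]
  n7 'ac': ·  [P3 ends]
  n8 'ab': b→9
  n9 'abb': a→10
  n10 'abba': ·  [P4 ends]
  n11 'bca': b→12
  n12 'bcab': c→13
  n13 'bcabc': c→14
  n14 'bcabcc': ·  [P5 ends]
  n15 'c': b→16
  n16 'cb': ·  [P6 ends]

BFS fail/out derivation:
  n1('b'): parent n0 fail=0; on 'b' 0 → fail=0;  out ∅∪∅=∅
  n4('a'): parent n0 fail=0; on 'a' 0 → fail=0;  out {1}∪∅={1}
  n15('c'): parent n0 fail=0; on 'c' 0 → fail=0;  out ∅∪∅=∅
  n2('bc'): parent n1 fail=0; on 'c' 0 → fail=15;  out ∅∪∅=∅
  n5('ba'): parent n1 fail=0; on 'a' 0 → fail=4;  out ∅∪{1}={1}
  n7('ac'): parent n4 fail=0; on 'c' 0 → fail=15;  out {3}∪∅={3}
  n8('ab'): parent n4 fail=0; on 'b' 0 → fail=1;  out ∅∪∅=∅
  n16('cb'): parent n15 fail=0; on 'b' 0 → fail=1;  out {6}∪∅={6}
  n3('bcb'): parent n2 fail=15; on 'b' 15 → fail=16;  out {0}∪{6}={0,6}
  n6('bab'): parent n5 fail=4; on 'b' 4 → fail=8;  out {2}∪∅={2}
  n9('abb'): parent n8 fail=1; on 'b' 1→0 → fail=1;  out ∅∪∅=∅
  n11('bca'): parent n2 fail=15; on 'a' 15→0 → fail=4;  out ∅∪{1}={1}
  n10('abba'): parent n9 fail=1; on 'a' 1 → fail=5;  out {4}∪{1}={1,4}
  n12('bcab'): parent n11 fail=4; on 'b' 4 → fail=8;  out ∅∪∅=∅
  n13('bcabc'): parent n12 fail=8; on 'c' 8→1 → fail=2;  out ∅∪∅=∅
  n14('bcabcc'): parent n13 fail=2; on 'c' 2→15→0 → fail=15;  out {5}∪∅={5}

Run:
[0] read 'c'  n0⇒n15
[1] read 'b'  n15⇒n16  emit P6@[0:1]
[2] read 'a'  n16⇒n5 ·f  emit P1@[2:2]
[3] read 'a'  n5⇒n4 ·f  emit P1@[3:3]
[4] read 'c'  n4⇒n7  emit P3@[3:4]
[5] read 'b'  n7⇒n16 ·f  emit P6@[4:5]
[6] read 'c'  n16⇒n2 ·f
[7] read 'b'  n2⇒n3  emit P0@[5:7],P6@[6:7]
[8] read 'b'  n3⇒n1 ·f
[9] read 'c'  n1⇒n2
[10] read 'c'  n2⇒n15 ·f
[11] read 'c'  n15⇒n15 ·f
[12] read 'b'  n15⇒n16  emit P6@[11:12]
[13] read 'a'  n16⇒n5 ·f  emit P1@[13:13]
[14] read 'b'  n5⇒n6  emit P2@[12:14]
[15] read 'c'  n6⇒n2 ·f
[16] read 'a'  n2⇒n11  emit P1@[16:16]
[17] read 'b'  n11⇒n12
[18] read 'c'  n12⇒n13
[19] read 'b'  n13⇒n3 ·f  emit P0@[17:19],P6@[18:19]
[20] read 'b'  n3⇒n1 ·f
[21] read 'a'  n1⇒n5  emit P1@[21:21]
[22] read 'c'  n5⇒n7 ·f  emit P3@[21:22]
[23] read 'c'  n7⇒n15 ·f
[24] read 'b'  n15⇒n16  emit P6@[23:24]
[25] read 'a'  n16⇒n5 ·f  emit P1@[25:25]
[26] read 'b'  n5⇒n6  emit P2@[24:26]
[27] read 'b'  n6⇒n9 ·f
[28] read 'a'  n9⇒n10  emit P1@[28:28],P4@[25:28]
[29] read 'a'  n10⇒n4 ·f  emit P1@[29:29]
[30] read 'a'  n4⇒n4 ·f  emit P1@[30:30]
[31] read 'c'  n4⇒n7  emit P3@[30:31]
[32] read 'a'  n7⇒n4 ·f  emit P1@[32:32]
[33] read 'c'  n4⇒n7  emit P3@[32:33]
[34] read 'c'  n7⇒n15 ·f
[35] read 'c'  n15⇒n15 ·f
[36] read 'c'  n15⇒n15 ·f
[37] read 'b'  n15⇒n16  emit P6@[36:37]
[38] read 'a'  n16⇒n5 ·f  emit P1@[38:38]
[39] read 'b'  n5⇒n6  emit P2@[37:39]
[40] read 'b'  n6⇒n9 ·f
[41] read 'a'  n9⇒n10  emit P1@[41:41],P4@[38:41]
[42] read 'c'  n10⇒n7 ·f  emit P3@[41:42]
[43] read 'b'  n7⇒n16 ·f  emit P6@[42:43]
[44] read 'a'  n16⇒n5 ·f  emit P1@[44:44]
[45] read 'b'  n5⇒n6  emit P2@[43:45]
[46] read 'b'  n6⇒n9 ·f
[47] read 'a'  n9⇒n10  emit P1@[47:47],P4@[44:47]
[48] read 'a'  n10⇒n4 ·f  emit P1@[48:48]
[49] read 'a'  n4⇒n4 ·f  emit P1@[49:49]
[50] read 'b'  n4⇒n8
[51] read 'c'  n8⇒n2 ·f
[52] read 'b'  n2⇒n3  emit P0@[50:52],P6@[51:52]
[53] read 'b'  n3⇒n1 ·f
[54] read 'a'  n1⇒n5  emit P1@[54:54]
[55] read 'b'  n5⇒n6  emit P2@[53:55]
[56] read 'b'  n6⇒n9 ·f
[57] read 'a'  n9⇒n10  emit P1@[57:57],P4@[54:57]
[58] read 'a'  n10⇒n4 ·f  emit P1@[58:58]
[59] read 'b'  n4⇒n8
[60] read 'c'  n8⇒n2 ·f
[61] read 'b'  n2⇒n3  emit P0@[59:61],P6@[60:61]
[62] read 'c'  n3⇒n2 ·f
[63] read 'a'  n2⇒n11  emit P1@[63:63]
[64] read 'b'  n11⇒n12
[65] read 'b'  n12⇒n9 ·f
[66] read 'a'  n9⇒n10  emit P1@[66:66],P4@[63:66]
[67] read 'c'  n10⇒n7 ·f  emit P3@[66:67]

All matches (sorted): [[1,6],[2,1],[3,1],[4,3],[5,6],[7,0],[7,6],[12,6],[13,1],[14,2],[16,1],[19,0],[19,6],[21,1],[22,3],[24,6],[25,1],[26,2],[28,1],[28,4],[29,1],[30,1],[31,3],[32,1],[33,3],[37,6],[38,1],[39,2],[41,1],[41,4],[42,3],[43,6],[44,1],[45,2],[47,1],[47,4],[48,1],[49,1],[52,0],[52,6],[54,1],[55,2],[57,1],[57,4],[58,1],[61,0],[61,6],[63,1],[66,1],[66,4],[67,3]]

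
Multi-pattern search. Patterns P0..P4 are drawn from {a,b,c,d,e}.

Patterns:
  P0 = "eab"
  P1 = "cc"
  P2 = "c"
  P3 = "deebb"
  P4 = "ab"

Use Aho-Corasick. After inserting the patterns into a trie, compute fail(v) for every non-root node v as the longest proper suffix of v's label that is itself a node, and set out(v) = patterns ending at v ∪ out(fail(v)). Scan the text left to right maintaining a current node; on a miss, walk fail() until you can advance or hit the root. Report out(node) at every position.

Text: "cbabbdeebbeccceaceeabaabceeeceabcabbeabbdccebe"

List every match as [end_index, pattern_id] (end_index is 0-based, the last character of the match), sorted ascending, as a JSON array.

Build automaton:
Trie nodes:
  0='ε' goto a→11 c→4 d→6 e→1
  1='e' goto a→2
  2='ea' goto b→3
  3='eab' goto ·  ←P0
  4='c' goto c→5  ←P2
  5='cc' goto ·  ←P1
  6='d' goto e→7
  7='de' goto e→8
  8='dee' goto b→9
  9='deeb' goto b→10
  10='deebb' goto ·  ←P3
  11='a' goto b→12
  12='ab' goto ·  ←P4

BFS fail/out derivation:
  fail(1) 'e': from fail(0)=0 chase 'e': 0 ⇒ 0;  out=∅∪out(0)=∅
  fail(4) 'c': from fail(0)=0 chase 'c': 0 ⇒ 0;  out={2}∪out(0)={2}
  fail(6) 'd': from fail(0)=0 chase 'd': 0 ⇒ 0;  out=∅∪out(0)=∅
  fail(11) 'a': from fail(0)=0 chase 'a': 0 ⇒ 0;  out=∅∪out(0)=∅
  fail(2) 'ea': from fail(1)=0 chase 'a': 0 ⇒ 11;  out=∅∪out(11)=∅
  fail(5) 'cc': from fail(4)=0 chase 'c': 0 ⇒ 4;  out={1}∪out(4)={1,2}
  fail(7) 'de': from fail(6)=0 chase 'e': 0 ⇒ 1;  out=∅∪out(1)=∅
  fail(12) 'ab': from fail(11)=0 chase 'b': 0 ⇒ 0;  out={4}∪out(0)={4}
  fail(3) 'eab': from fail(2)=11 chase 'b': 11 ⇒ 12;  out={0}∪out(12)={0,4}
  fail(8) 'dee': from fail(7)=1 chase 'e': 1→0 ⇒ 1;  out=∅∪out(1)=∅
  fail(9) 'deeb': from fail(8)=1 chase 'b': 1→0 ⇒ 0;  out=∅∪out(0)=∅
  fail(10) 'deebb': from fail(9)=0 chase 'b': 0 ⇒ 0;  out={3}∪out(0)={3}

Run:
[0] read 'c'  n0⇒n4  emit P2@[0:0]
[1] read 'b'  n4⇒n0 ·f
[2] read 'a'  n0⇒n11
[3] read 'b'  n11⇒n12  emit P4@[2:3]
[4] read 'b'  n12⇒n0 ·f
[5] read 'd'  n0⇒n6
[6] read 'e'  n6⇒n7
[7] read 'e'  n7⇒n8
[8] read 'b'  n8⇒n9
[9] read 'b'  n9⇒n10  emit P3@[5:9]
[10] read 'e'  n10⇒n1 ·f
[11] read 'c'  n1⇒n4 ·f  emit P2@[11:11]
[12] read 'c'  n4⇒n5  emit P1@[11:12],P2@[12:12]
[13] read 'c'  n5⇒n5 ·f  emit P1@[12:13],P2@[13:13]
[14] read 'e'  n5⇒n1 ·f
[15] read 'a'  n1⇒n2
[16] read 'c'  n2⇒n4 ·f  emit P2@[16:16]
[17] read 'e'  n4⇒n1 ·f
[18] read 'e'  n1⇒n1 ·f
[19] read 'a'  n1⇒n2
[20] read 'b'  n2⇒n3  emit P0@[18:20],P4@[19:20]
[21] read 'a'  n3⇒n11 ·f
[22] read 'a'  n11⇒n11 ·f
[23] read 'b'  n11⇒n12  emit P4@[22:23]
[24] read 'c'  n12⇒n4 ·f  emit P2@[24:24]
[25] read 'e'  n4⇒n1 ·f
[26] read 'e'  n1⇒n1 ·f
[27] read 'e'  n1⇒n1 ·f
[28] read 'c'  n1⇒n4 ·f  emit P2@[28:28]
[29] read 'e'  n4⇒n1 ·f
[30] read 'a'  n1⇒n2
[31] read 'b'  n2⇒n3  emit P0@[29:31],P4@[30:31]
[32] read 'c'  n3⇒n4 ·f  emit P2@[32:32]
[33] read 'a'  n4⇒n11 ·f
[34] read 'b'  n11⇒n12  emit P4@[33:34]
[35] read 'b'  n12⇒n0 ·f
[36] read 'e'  n0⇒n1
[37] read 'a'  n1⇒n2
[38] read 'b'  n2⇒n3  emit P0@[36:38],P4@[37:38]
[39] read 'b'  n3⇒n0 ·f
[40] read 'd'  n0⇒n6
[41] read 'c'  n6⇒n4 ·f  emit P2@[41:41]
[42] read 'c'  n4⇒n5  emit P1@[41:42],P2@[42:42]
[43] read 'e'  n5⇒n1 ·f
[44] read 'b'  n1⇒n0 ·f
[45] read 'e'  n0⇒n1

Matches: [[0,2],[3,4],[9,3],[11,2],[12,1],[12,2],[13,1],[13,2],[16,2],[20,0],[20,4],[23,4],[24,2],[28,2],[31,0],[31,4],[32,2],[34,4],[38,0],[38,4],[41,2],[42,1],[42,2]]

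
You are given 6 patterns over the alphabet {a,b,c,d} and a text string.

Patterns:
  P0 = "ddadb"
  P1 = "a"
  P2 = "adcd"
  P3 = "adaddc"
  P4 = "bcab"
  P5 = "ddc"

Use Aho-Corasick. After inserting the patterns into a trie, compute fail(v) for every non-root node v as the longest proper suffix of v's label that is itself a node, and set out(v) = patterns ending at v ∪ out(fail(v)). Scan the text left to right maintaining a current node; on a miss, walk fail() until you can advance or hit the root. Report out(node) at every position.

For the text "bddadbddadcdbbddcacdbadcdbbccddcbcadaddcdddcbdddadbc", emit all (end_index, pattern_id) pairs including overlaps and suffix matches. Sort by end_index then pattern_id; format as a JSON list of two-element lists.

Build:
Trie (insert patterns):
  n0 'ε': a→6 b→14 d→1
  n1 'd': d→2
  n2 'dd': a→3 c→18
  n3 'dda': d→4
  n4 'ddad': b→5
  n5 'ddadb': ·  [P0 ends]
  n6 'a': d→7  [P1 ends]
  n7 'ad': a→10 c→8
  n8 'adc': d→9
  n9 'adcd': ·  [P2 ends]
  n10 'ada': d→11
  n11 'adad': d→12
  n12 'adadd': c→13
  n13 'adaddc': ·  [P3 ends]
  n14 'b': c→15
  n15 'bc': a→16
  n16 'bca': b→17
  n17 'bcab': ·  [P4 ends]
  n18 'ddc': ·  [P5 ends]

Failure links (BFS by depth):
  n1('d'): parent n0 fail=0; on 'd' 0 → fail=0;  out ∅∪∅=∅
  n6('a'): parent n0 fail=0; on 'a' 0 → fail=0;  out {1}∪∅={1}
  n14('b'): parent n0 fail=0; on 'b' 0 → fail=0;  out ∅∪∅=∅
  n2('dd'): parent n1 fail=0; on 'd' 0 → fail=1;  out ∅∪∅=∅
  n7('ad'): parent n6 fail=0; on 'd' 0 → fail=1;  out ∅∪∅=∅
  n15('bc'): parent n14 fail=0; on 'c' 0 → fail=0;  out ∅∪∅=∅
  n3('dda'): parent n2 fail=1; on 'a' 1→0 → fail=6;  out ∅∪{1}={1}
  n8('adc'): parent n7 fail=1; on 'c' 1→0 → fail=0;  out ∅∪∅=∅
  n10('ada'): parent n7 fail=1; on 'a' 1→0 → fail=6;  out ∅∪{1}={1}
  n16('bca'): parent n15 fail=0; on 'a' 0 → fail=6;  out ∅∪{1}={1}
  n18('ddc'): parent n2 fail=1; on 'c' 1→0 → fail=0;  out {5}∪∅={5}
  n4('ddad'): parent n3 fail=6; on 'd' 6 → fail=7;  out ∅∪∅=∅
  n9('adcd'): parent n8 fail=0; on 'd' 0 → fail=1;  out {2}∪∅={2}
  n11('adad'): parent n10 fail=6; on 'd' 6 → fail=7;  out ∅∪∅=∅
  n17('bcab'): parent n16 fail=6; on 'b' 6→0 → fail=14;  out {4}∪∅={4}
  n5('ddadb'): parent n4 fail=7; on 'b' 7→1→0 → fail=14;  out {0}∪∅={0}
  n12('adadd'): parent n11 fail=7; on 'd' 7→1 → fail=2;  out ∅∪∅=∅
  n13('adaddc'): parent n12 fail=2; on 'c' 2 → fail=18;  out {3}∪{5}={3,5}

Scan:
i=0 'b': node 0→14
i=1 'd': node 14→1 (via fail)
i=2 'd': node 1→2
i=3 'a': node 2→3  ** P1@[3:3]
i=4 'd': node 3→4
i=5 'b': node 4→5  ** P0@[1:5]
i=6 'd': node 5→1 (via fail)
i=7 'd': node 1→2
i=8 'a': node 2→3  ** P1@[8:8]
i=9 'd': node 3→4
i=10 'c': node 4→8 (via fail)
i=11 'd': node 8→9  ** P2@[8:11]
i=12 'b': node 9→14 (via fail)
i=13 'b': node 14→14 (via fail)
i=14 'd': node 14→1 (via fail)
i=15 'd': node 1→2
i=16 'c': node 2→18  ** P5@[14:16]
i=17 'a': node 18→6 (via fail)  ** P1@[17:17]
i=18 'c': node 6→0 (via fail)
i=19 'd': node 0→1
i=20 'b': node 1→14 (via fail)
i=21 'a': node 14→6 (via fail)  ** P1@[21:21]
i=22 'd': node 6→7
i=23 'c': node 7→8
i=24 'd': node 8→9  ** P2@[21:24]
i=25 'b': node 9→14 (via fail)
i=26 'b': node 14→14 (via fail)
i=27 'c': node 14→15
i=28 'c': node 15→0 (via fail)
i=29 'd': node 0→1
i=30 'd': node 1→2
i=31 'c': node 2→18  ** P5@[29:31]
i=32 'b': node 18→14 (via fail)
i=33 'c': node 14→15
i=34 'a': node 15→16  ** P1@[34:34]
i=35 'd': node 16→7 (via fail)
i=36 'a': node 7→10  ** P1@[36:36]
i=37 'd': node 10→11
i=38 'd': node 11→12
i=39 'c': node 12→13  ** P3@[34:39],P5@[37:39]
i=40 'd': node 13→1 (via fail)
i=41 'd': node 1→2
i=42 'd': node 2→2 (via fail)
i=43 'c': node 2→18  ** P5@[41:43]
i=44 'b': node 18→14 (via fail)
i=45 'd': node 14→1 (via fail)
i=46 'd': node 1→2
i=47 'd': node 2→2 (via fail)
i=48 'a': node 2→3  ** P1@[48:48]
i=49 'd': node 3→4
i=50 'b': node 4→5  ** P0@[46:50]
i=51 'c': node 5→15 (via fail)

Matches: [[3,1],[5,0],[8,1],[11,2],[16,5],[17,1],[21,1],[24,2],[31,5],[34,1],[36,1],[39,3],[39,5],[43,5],[48,1],[50,0]]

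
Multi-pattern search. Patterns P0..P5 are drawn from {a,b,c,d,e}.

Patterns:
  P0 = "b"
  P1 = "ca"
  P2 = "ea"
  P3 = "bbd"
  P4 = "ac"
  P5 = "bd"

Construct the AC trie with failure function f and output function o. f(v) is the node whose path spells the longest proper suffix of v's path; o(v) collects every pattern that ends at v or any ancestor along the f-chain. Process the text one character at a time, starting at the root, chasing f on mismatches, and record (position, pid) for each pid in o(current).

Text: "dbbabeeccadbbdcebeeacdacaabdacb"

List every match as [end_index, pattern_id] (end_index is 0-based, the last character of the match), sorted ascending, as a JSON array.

Build:
Trie (insert patterns):
  0='ε' goto a→8 b→1 c→2 e→4
  1='b' goto b→6 d→10  ←P0
  2='c' goto a→3
  3='ca' goto ·  ←P1
  4='e' goto a→5
  5='ea' goto ·  ←P2
  6='bb' goto d→7
  7='bbd' goto ·  ←P3
  8='a' goto c→9
  9='ac' goto ·  ←P4
  10='bd' goto ·  ←P5

Failure links (BFS by depth):
  fail(1) 'b': from fail(0)=0 chase 'b': 0 ⇒ 0;  out={0}∪out(0)={0}
  fail(2) 'c': from fail(0)=0 chase 'c': 0 ⇒ 0;  out=∅∪out(0)=∅
  fail(4) 'e': from fail(0)=0 chase 'e': 0 ⇒ 0;  out=∅∪out(0)=∅
  fail(8) 'a': from fail(0)=0 chase 'a': 0 ⇒ 0;  out=∅∪out(0)=∅
  fail(3) 'ca': from fail(2)=0 chase 'a': 0 ⇒ 8;  out={1}∪out(8)={1}
  fail(5) 'ea': from fail(4)=0 chase 'a': 0 ⇒ 8;  out={2}∪out(8)={2}
  fail(6) 'bb': from fail(1)=0 chase 'b': 0 ⇒ 1;  out=∅∪out(1)={0}
  fail(9) 'ac': from fail(8)=0 chase 'c': 0 ⇒ 2;  out={4}∪out(2)={4}
  fail(10) 'bd': from fail(1)=0 chase 'd': 0 ⇒ 0;  out={5}∪out(0)={5}
  fail(7) 'bbd': from fail(6)=1 chase 'd': 1 ⇒ 10;  out={3}∪out(10)={3,5}

Text stream:
[0] read 'd'  n0⇒n0
[1] read 'b'  n0⇒n1  → match P0@[1:1]
[2] read 'b'  n1⇒n6  → match P0@[2:2]
[3] read 'a'  n6⇒n8 (fail-walked)
[4] read 'b'  n8⇒n1 (fail-walked)  → match P0@[4:4]
[5] read 'e'  n1⇒n4 (fail-walked)
[6] read 'e'  n4⇒n4 (fail-walked)
[7] read 'c'  n4⇒n2 (fail-walked)
[8] read 'c'  n2⇒n2 (fail-walked)
[9] read 'a'  n2⇒n3  → match P1@[8:9]
[10] read 'd'  n3⇒n0 (fail-walked)
[11] read 'b'  n0⇒n1  → match P0@[11:11]
[12] read 'b'  n1⇒n6  → match P0@[12:12]
[13] read 'd'  n6⇒n7  → match P3@[11:13],P5@[12:13]
[14] read 'c'  n7⇒n2 (fail-walked)
[15] read 'e'  n2⇒n4 (fail-walked)
[16] read 'b'  n4⇒n1 (fail-walked)  → match P0@[16:16]
[17] read 'e'  n1⇒n4 (fail-walked)
[18] read 'e'  n4⇒n4 (fail-walked)
[19] read 'a'  n4⇒n5  → match P2@[18:19]
[20] read 'c'  n5⇒n9 (fail-walked)  → match P4@[19:20]
[21] read 'd'  n9⇒n0 (fail-walked)
[22] read 'a'  n0⇒n8
[23] read 'c'  n8⇒n9  → match P4@[22:23]
[24] read 'a'  n9⇒n3 (fail-walked)  → match P1@[23:24]
[25] read 'a'  n3⇒n8 (fail-walked)
[26] read 'b'  n8⇒n1 (fail-walked)  → match P0@[26:26]
[27] read 'd'  n1⇒n10  → match P5@[26:27]
[28] read 'a'  n10⇒n8 (fail-walked)
[29] read 'c'  n8⇒n9  → match P4@[28:29]
[30] read 'b'  n9⇒n1 (fail-walked)  → match P0@[30:30]

All matches (sorted): [[1,0],[2,0],[4,0],[9,1],[11,0],[12,0],[13,3],[13,5],[16,0],[19,2],[20,4],[23,4],[24,1],[26,0],[27,5],[29,4],[30,0]]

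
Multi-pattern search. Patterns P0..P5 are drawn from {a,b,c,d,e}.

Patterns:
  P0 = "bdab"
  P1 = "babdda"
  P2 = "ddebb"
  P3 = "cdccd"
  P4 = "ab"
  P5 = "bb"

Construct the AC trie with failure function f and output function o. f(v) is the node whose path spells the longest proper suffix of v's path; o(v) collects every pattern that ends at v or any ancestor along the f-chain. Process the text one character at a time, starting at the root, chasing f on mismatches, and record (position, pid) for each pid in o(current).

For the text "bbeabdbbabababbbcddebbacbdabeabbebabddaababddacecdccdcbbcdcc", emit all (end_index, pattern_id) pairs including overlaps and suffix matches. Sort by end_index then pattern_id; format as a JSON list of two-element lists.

Build:
Trie nodes:
  n0 'ε': a→20 b→1 c→15 d→10
  n1 'b': a→5 b→22 d→2
  n2 'bd': a→3
  n3 'bda': b→4
  n4 'bdab': ·  ←P0
  n5 'ba': b→6
  n6 'bab': d→7
  n7 'babd': d→8
  n8 'babdd': a→9
  n9 'babdda': ·  ←P1
  n10 'd': d→11
  n11 'dd': e→12
  n12 'dde': b→13
  n13 'ddeb': b→14
  n14 'ddebb': ·  ←P2
  n15 'c': d→16
  n16 'cd': c→17
  n17 'cdc': c→18
  n18 'cdcc': d→19
  n19 'cdccd': ·  ←P3
  n20 'a': b→21
  n21 'ab': ·  ←P4
  n22 'bb': ·  ←P5

Failure links (BFS by depth):
  n1('b'): parent n0 fail=0; on 'b' 0 → fail=0;  out ∅∪∅=∅
  n10('d'): parent n0 fail=0; on 'd' 0 → fail=0;  out ∅∪∅=∅
  n15('c'): parent n0 fail=0; on 'c' 0 → fail=0;  out ∅∪∅=∅
  n20('a'): parent n0 fail=0; on 'a' 0 → fail=0;  out ∅∪∅=∅
  n2('bd'): parent n1 fail=0; on 'd' 0 → fail=10;  out ∅∪∅=∅
  n5('ba'): parent n1 fail=0; on 'a' 0 → fail=20;  out ∅∪∅=∅
  n11('dd'): parent n10 fail=0; on 'd' 0 → fail=10;  out ∅∪∅=∅
  n16('cd'): parent n15 fail=0; on 'd' 0 → fail=10;  out ∅∪∅=∅
  n21('ab'): parent n20 fail=0; on 'b' 0 → fail=1;  out {4}∪∅={4}
  n22('bb'): parent n1 fail=0; on 'b' 0 → fail=1;  out {5}∪∅={5}
  n3('bda'): parent n2 fail=10; on 'a' 10→0 → fail=20;  out ∅∪∅=∅
  n6('bab'): parent n5 fail=20; on 'b' 20 → fail=21;  out ∅∪{4}={4}
  n12('dde'): parent n11 fail=10; on 'e' 10→0 → fail=0;  out ∅∪∅=∅
  n17('cdc'): parent n16 fail=10; on 'c' 10→0 → fail=15;  out ∅∪∅=∅
  n4('bdab'): parent n3 fail=20; on 'b' 20 → fail=21;  out {0}∪{4}={0,4}
  n7('babd'): parent n6 fail=21; on 'd' 21→1 → fail=2;  out ∅∪∅=∅
  n13('ddeb'): parent n12 fail=0; on 'b' 0 → fail=1;  out ∅∪∅=∅
  n18('cdcc'): parent n17 fail=15; on 'c' 15→0 → fail=15;  out ∅∪∅=∅
  n8('babdd'): parent n7 fail=2; on 'd' 2→10 → fail=11;  out ∅∪∅=∅
  n14('ddebb'): parent n13 fail=1; on 'b' 1 → fail=22;  out {2}∪{5}={2,5}
  n19('cdccd'): parent n18 fail=15; on 'd' 15 → fail=16;  out {3}∪∅={3}
  n9('babdda'): parent n8 fail=11; on 'a' 11→10→0 → fail=20;  out {1}∪∅={1}

Run:
[0] read 'b'  n0⇒n1
[1] read 'b'  n1⇒n22  emit P5@[0:1]
[2] read 'e'  n22⇒n0 ·f
[3] read 'a'  n0⇒n20
[4] read 'b'  n20⇒n21  emit P4@[3:4]
[5] read 'd'  n21⇒n2 ·f
[6] read 'b'  n2⇒n1 ·f
[7] read 'b'  n1⇒n22  emit P5@[6:7]
[8] read 'a'  n22⇒n5 ·f
[9] read 'b'  n5⇒n6  emit P4@[8:9]
[10] read 'a'  n6⇒n5 ·f
[11] read 'b'  n5⇒n6  emit P4@[10:11]
[12] read 'a'  n6⇒n5 ·f
[13] read 'b'  n5⇒n6  emit P4@[12:13]
[14] read 'b'  n6⇒n22 ·f  emit P5@[13:14]
[15] read 'b'  n22⇒n22 ·f  emit P5@[14:15]
[16] read 'c'  n22⇒n15 ·f
[17] read 'd'  n15⇒n16
[18] read 'd'  n16⇒n11 ·f
[19] read 'e'  n11⇒n12
[20] read 'b'  n12⇒n13
[21] read 'b'  n13⇒n14  emit P2@[17:21],P5@[20:21]
[22] read 'a'  n14⇒n5 ·f
[23] read 'c'  n5⇒n15 ·f
[24] read 'b'  n15⇒n1 ·f
[25] read 'd'  n1⇒n2
[26] read 'a'  n2⇒n3
[27] read 'b'  n3⇒n4  emit P0@[24:27],P4@[26:27]
[28] read 'e'  n4⇒n0 ·f
[29] read 'a'  n0⇒n20
[30] read 'b'  n20⇒n21  emit P4@[29:30]
[31] read 'b'  n21⇒n22 ·f  emit P5@[30:31]
[32] read 'e'  n22⇒n0 ·f
[33] read 'b'  n0⇒n1
[34] read 'a'  n1⇒n5
[35] read 'b'  n5⇒n6  emit P4@[34:35]
[36] read 'd'  n6⇒n7
[37] read 'd'  n7⇒n8
[38] read 'a'  n8⇒n9  emit P1@[33:38]
[39] read 'a'  n9⇒n20 ·f
[40] read 'b'  n20⇒n21  emit P4@[39:40]
[41] read 'a'  n21⇒n5 ·f
[42] read 'b'  n5⇒n6  emit P4@[41:42]
[43] read 'd'  n6⇒n7
[44] read 'd'  n7⇒n8
[45] read 'a'  n8⇒n9  emit P1@[40:45]
[46] read 'c'  n9⇒n15 ·f
[47] read 'e'  n15⇒n0 ·f
[48] read 'c'  n0⇒n15
[49] read 'd'  n15⇒n16
[50] read 'c'  n16⇒n17
[51] read 'c'  n17⇒n18
[52] read 'd'  n18⇒n19  emit P3@[48:52]
[53] read 'c'  n19⇒n17 ·f
[54] read 'b'  n17⇒n1 ·f
[55] read 'b'  n1⇒n22  emit P5@[54:55]
[56] read 'c'  n22⇒n15 ·f
[57] read 'd'  n15⇒n16
[58] read 'c'  n16⇒n17
[59] read 'c'  n17⇒n18

All matches (sorted): [[1,5],[4,4],[7,5],[9,4],[11,4],[13,4],[14,5],[15,5],[21,2],[21,5],[27,0],[27,4],[30,4],[31,5],[35,4],[38,1],[40,4],[42,4],[45,1],[52,3],[55,5]]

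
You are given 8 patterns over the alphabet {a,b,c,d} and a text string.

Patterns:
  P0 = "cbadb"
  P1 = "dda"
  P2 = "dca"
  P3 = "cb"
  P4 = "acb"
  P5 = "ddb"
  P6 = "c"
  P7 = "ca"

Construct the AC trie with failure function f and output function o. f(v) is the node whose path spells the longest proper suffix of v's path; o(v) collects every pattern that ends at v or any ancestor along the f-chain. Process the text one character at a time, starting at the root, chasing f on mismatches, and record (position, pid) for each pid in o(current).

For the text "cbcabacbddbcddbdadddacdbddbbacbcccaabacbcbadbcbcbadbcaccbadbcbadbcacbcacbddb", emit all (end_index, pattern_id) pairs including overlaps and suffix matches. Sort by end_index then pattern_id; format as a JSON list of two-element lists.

Build:
Trie (insert patterns):
  0='ε' goto a→11 c→1 d→6
  1='c' goto a→15 b→2  [P6 ends]
  2='cb' goto a→3  [P3 ends]
  3='cba' goto d→4
  4='cbad' goto b→5
  5='cbadb' goto ·  [P0 ends]
  6='d' goto c→9 d→7
  7='dd' goto a→8 b→14
  8='dda' goto ·  [P1 ends]
  9='dc' goto a→10
  10='dca' goto ·  [P2 ends]
  11='a' goto c→12
  12='ac' goto b→13
  13='acb' goto ·  [P4 ends]
  14='ddb' goto ·  [P5 ends]
  15='ca' goto ·  [P7 ends]

Failure links (BFS by depth):
  fail(1) 'c': from fail(0)=0 chase 'c': 0 ⇒ 0;  out={6}∪out(0)={6}
  fail(6) 'd': from fail(0)=0 chase 'd': 0 ⇒ 0;  out=∅∪out(0)=∅
  fail(11) 'a': from fail(0)=0 chase 'a': 0 ⇒ 0;  out=∅∪out(0)=∅
  fail(2) 'cb': from fail(1)=0 chase 'b': 0 ⇒ 0;  out={3}∪out(0)={3}
  fail(7) 'dd': from fail(6)=0 chase 'd': 0 ⇒ 6;  out=∅∪out(6)=∅
  fail(9) 'dc': from fail(6)=0 chase 'c': 0 ⇒ 1;  out=∅∪out(1)={6}
  fail(12) 'ac': from fail(11)=0 chase 'c': 0 ⇒ 1;  out=∅∪out(1)={6}
  fail(15) 'ca': from fail(1)=0 chase 'a': 0 ⇒ 11;  out={7}∪out(11)={7}
  fail(3) 'cba': from fail(2)=0 chase 'a': 0 ⇒ 11;  out=∅∪out(11)=∅
  fail(8) 'dda': from fail(7)=6 chase 'a': 6→0 ⇒ 11;  out={1}∪out(11)={1}
  fail(10) 'dca': from fail(9)=1 chase 'a': 1 ⇒ 15;  out={2}∪out(15)={2,7}
  fail(13) 'acb': from fail(12)=1 chase 'b': 1 ⇒ 2;  out={4}∪out(2)={3,4}
  fail(14) 'ddb': from fail(7)=6 chase 'b': 6→0 ⇒ 0;  out={5}∪out(0)={5}
  fail(4) 'cbad': from fail(3)=11 chase 'd': 11→0 ⇒ 6;  out=∅∪out(6)=∅
  fail(5) 'cbadb': from fail(4)=6 chase 'b': 6→0 ⇒ 0;  out={0}∪out(0)={0}

Text stream:
pos 0 'c': at 1  ** P6@[0:0]
pos 1 'b': at 2  ** P3@[0:1]
pos 2 'c': at 1 ·f  ** P6@[2:2]
pos 3 'a': at 15  ** P7@[2:3]
pos 4 'b': at 0 ·f
pos 5 'a': at 11
pos 6 'c': at 12  ** P6@[6:6]
pos 7 'b': at 13  ** P3@[6:7],P4@[5:7]
pos 8 'd': at 6 ·f
pos 9 'd': at 7
pos 10 'b': at 14  ** P5@[8:10]
pos 11 'c': at 1 ·f  ** P6@[11:11]
pos 12 'd': at 6 ·f
pos 13 'd': at 7
pos 14 'b': at 14  ** P5@[12:14]
pos 15 'd': at 6 ·f
pos 16 'a': at 11 ·f
pos 17 'd': at 6 ·f
pos 18 'd': at 7
pos 19 'd': at 7 ·f
pos 20 'a': at 8  ** P1@[18:20]
pos 21 'c': at 12 ·f  ** P6@[21:21]
pos 22 'd': at 6 ·f
pos 23 'b': at 0 ·f
pos 24 'd': at 6
pos 25 'd': at 7
pos 26 'b': at 14  ** P5@[24:26]
pos 27 'b': at 0 ·f
pos 28 'a': at 11
pos 29 'c': at 12  ** P6@[29:29]
pos 30 'b': at 13  ** P3@[29:30],P4@[28:30]
pos 31 'c': at 1 ·f  ** P6@[31:31]
pos 32 'c': at 1 ·f  ** P6@[32:32]
pos 33 'c': at 1 ·f  ** P6@[33:33]
pos 34 'a': at 15  ** P7@[33:34]
pos 35 'a': at 11 ·f
pos 36 'b': at 0 ·f
pos 37 'a': at 11
pos 38 'c': at 12  ** P6@[38:38]
pos 39 'b': at 13  ** P3@[38:39],P4@[37:39]
pos 40 'c': at 1 ·f  ** P6@[40:40]
pos 41 'b': at 2  ** P3@[40:41]
pos 42 'a': at 3
pos 43 'd': at 4
pos 44 'b': at 5  ** P0@[40:44]
pos 45 'c': at 1 ·f  ** P6@[45:45]
pos 46 'b': at 2  ** P3@[45:46]
pos 47 'c': at 1 ·f  ** P6@[47:47]
pos 48 'b': at 2  ** P3@[47:48]
pos 49 'a': at 3
pos 50 'd': at 4
pos 51 'b': at 5  ** P0@[47:51]
pos 52 'c': at 1 ·f  ** P6@[52:52]
pos 53 'a': at 15  ** P7@[52:53]
pos 54 'c': at 12 ·f  ** P6@[54:54]
pos 55 'c': at 1 ·f  ** P6@[55:55]
pos 56 'b': at 2  ** P3@[55:56]
pos 57 'a': at 3
pos 58 'd': at 4
pos 59 'b': at 5  ** P0@[55:59]
pos 60 'c': at 1 ·f  ** P6@[60:60]
pos 61 'b': at 2  ** P3@[60:61]
pos 62 'a': at 3
pos 63 'd': at 4
pos 64 'b': at 5  ** P0@[60:64]
pos 65 'c': at 1 ·f  ** P6@[65:65]
pos 66 'a': at 15  ** P7@[65:66]
pos 67 'c': at 12 ·f  ** P6@[67:67]
pos 68 'b': at 13  ** P3@[67:68],P4@[66:68]
pos 69 'c': at 1 ·f  ** P6@[69:69]
pos 70 'a': at 15  ** P7@[69:70]
pos 71 'c': at 12 ·f  ** P6@[71:71]
pos 72 'b': at 13  ** P3@[71:72],P4@[70:72]
pos 73 'd': at 6 ·f
pos 74 'd': at 7
pos 75 'b': at 14  ** P5@[73:75]

Matches: [[0,6],[1,3],[2,6],[3,7],[6,6],[7,3],[7,4],[10,5],[11,6],[14,5],[20,1],[21,6],[26,5],[29,6],[30,3],[30,4],[31,6],[32,6],[33,6],[34,7],[38,6],[39,3],[39,4],[40,6],[41,3],[44,0],[45,6],[46,3],[47,6],[48,3],[51,0],[52,6],[53,7],[54,6],[55,6],[56,3],[59,0],[60,6],[61,3],[64,0],[65,6],[66,7],[67,6],[68,3],[68,4],[69,6],[70,7],[71,6],[72,3],[72,4],[75,5]]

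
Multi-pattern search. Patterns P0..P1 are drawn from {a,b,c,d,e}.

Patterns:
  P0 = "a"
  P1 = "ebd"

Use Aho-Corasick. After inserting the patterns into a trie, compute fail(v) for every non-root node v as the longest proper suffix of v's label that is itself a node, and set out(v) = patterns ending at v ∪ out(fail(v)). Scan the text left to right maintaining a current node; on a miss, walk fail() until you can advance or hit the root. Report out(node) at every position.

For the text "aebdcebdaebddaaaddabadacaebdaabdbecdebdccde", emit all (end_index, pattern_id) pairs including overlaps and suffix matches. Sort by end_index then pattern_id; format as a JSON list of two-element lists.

Build automaton:
Trie nodes:
  0='ε' goto a→1 e→2
  1='a' goto ·  ←P0
  2='e' goto b→3
  3='eb' goto d→4
  4='ebd' goto ·  ←P1

BFS fail/out derivation:
  n1('a'): parent n0 fail=0; on 'a' 0 → fail=0;  out {0}∪∅={0}
  n2('e'): parent n0 fail=0; on 'e' 0 → fail=0;  out ∅∪∅=∅
  n3('eb'): parent n2 fail=0; on 'b' 0 → fail=0;  out ∅∪∅=∅
  n4('ebd'): parent n3 fail=0; on 'd' 0 → fail=0;  out {1}∪∅={1}

Text stream:
[0] read 'a'  n0⇒n1  ** P0@[0:0]
[1] read 'e'  n1⇒n2 (via fail)
[2] read 'b'  n2⇒n3
[3] read 'd'  n3⇒n4  ** P1@[1:3]
[4] read 'c'  n4⇒n0 (via fail)
[5] read 'e'  n0⇒n2
[6] read 'b'  n2⇒n3
[7] read 'd'  n3⇒n4  ** P1@[5:7]
[8] read 'a'  n4⇒n1 (via fail)  ** P0@[8:8]
[9] read 'e'  n1⇒n2 (via fail)
[10] read 'b'  n2⇒n3
[11] read 'd'  n3⇒n4  ** P1@[9:11]
[12] read 'd'  n4⇒n0 (via fail)
[13] read 'a'  n0⇒n1  ** P0@[13:13]
[14] read 'a'  n1⇒n1 (via fail)  ** P0@[14:14]
[15] read 'a'  n1⇒n1 (via fail)  ** P0@[15:15]
[16] read 'd'  n1⇒n0 (via fail)
[17] read 'd'  n0⇒n0
[18] read 'a'  n0⇒n1  ** P0@[18:18]
[19] read 'b'  n1⇒n0 (via fail)
[20] read 'a'  n0⇒n1  ** P0@[20:20]
[21] read 'd'  n1⇒n0 (via fail)
[22] read 'a'  n0⇒n1  ** P0@[22:22]
[23] read 'c'  n1⇒n0 (via fail)
[24] read 'a'  n0⇒n1  ** P0@[24:24]
[25] read 'e'  n1⇒n2 (via fail)
[26] read 'b'  n2⇒n3
[27] read 'd'  n3⇒n4  ** P1@[25:27]
[28] read 'a'  n4⇒n1 (via fail)  ** P0@[28:28]
[29] read 'a'  n1⇒n1 (via fail)  ** P0@[29:29]
[30] read 'b'  n1⇒n0 (via fail)
[31] read 'd'  n0⇒n0
[32] read 'b'  n0⇒n0
[33] read 'e'  n0⇒n2
[34] read 'c'  n2⇒n0 (via fail)
[35] read 'd'  n0⇒n0
[36] read 'e'  n0⇒n2
[37] read 'b'  n2⇒n3
[38] read 'd'  n3⇒n4  ** P1@[36:38]
[39] read 'c'  n4⇒n0 (via fail)
[40] read 'c'  n0⇒n0
[41] read 'd'  n0⇒n0
[42] read 'e'  n0⇒n2

Matches: [[0,0],[3,1],[7,1],[8,0],[11,1],[13,0],[14,0],[15,0],[18,0],[20,0],[22,0],[24,0],[27,1],[28,0],[29,0],[38,1]]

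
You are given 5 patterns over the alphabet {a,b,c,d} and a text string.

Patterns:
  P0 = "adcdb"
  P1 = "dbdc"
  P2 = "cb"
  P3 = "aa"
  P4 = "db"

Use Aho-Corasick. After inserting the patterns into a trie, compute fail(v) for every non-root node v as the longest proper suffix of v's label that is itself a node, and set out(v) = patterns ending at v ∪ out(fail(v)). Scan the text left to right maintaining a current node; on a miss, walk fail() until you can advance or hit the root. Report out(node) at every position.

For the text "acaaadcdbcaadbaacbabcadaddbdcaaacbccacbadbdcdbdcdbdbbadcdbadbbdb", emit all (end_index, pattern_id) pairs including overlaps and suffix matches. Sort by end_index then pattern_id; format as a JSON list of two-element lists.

Construct AC machine:
Trie (insert patterns):
  n0 'ε': a→1 c→10 d→6
  n1 'a': a→12 d→2
  n2 'ad': c→3
  n3 'adc': d→4
  n4 'adcd': b→5
  n5 'adcdb': ·  [P0 ends]
  n6 'd': b→7
  n7 'db': d→8  [P4 ends]
  n8 'dbd': c→9
  n9 'dbdc': ·  [P1 ends]
  n10 'c': b→11
  n11 'cb': ·  [P2 ends]
  n12 'aa': ·  [P3 ends]

BFS fail/out derivation:
  n1('a'): parent n0 fail=0; on 'a' 0 → fail=0;  out ∅∪∅=∅
  n6('d'): parent n0 fail=0; on 'd' 0 → fail=0;  out ∅∪∅=∅
  n10('c'): parent n0 fail=0; on 'c' 0 → fail=0;  out ∅∪∅=∅
  n2('ad'): parent n1 fail=0; on 'd' 0 → fail=6;  out ∅∪∅=∅
  n7('db'): parent n6 fail=0; on 'b' 0 → fail=0;  out {4}∪∅={4}
  n11('cb'): parent n10 fail=0; on 'b' 0 → fail=0;  out {2}∪∅={2}
  n12('aa'): parent n1 fail=0; on 'a' 0 → fail=1;  out {3}∪∅={3}
  n3('adc'): parent n2 fail=6; on 'c' 6→0 → fail=10;  out ∅∪∅=∅
  n8('dbd'): parent n7 fail=0; on 'd' 0 → fail=6;  out ∅∪∅=∅
  n4('adcd'): parent n3 fail=10; on 'd' 10→0 → fail=6;  out ∅∪∅=∅
  n9('dbdc'): parent n8 fail=6; on 'c' 6→0 → fail=10;  out {1}∪∅={1}
  n5('adcdb'): parent n4 fail=6; on 'b' 6 → fail=7;  out {0}∪{4}={0,4}

Scan:
pos 0 'a': at 1
pos 1 'c': at 10 ·f
pos 2 'a': at 1 ·f
pos 3 'a': at 12  ** P3@[2:3]
pos 4 'a': at 12 ·f  ** P3@[3:4]
pos 5 'd': at 2 ·f
pos 6 'c': at 3
pos 7 'd': at 4
pos 8 'b': at 5  ** P0@[4:8],P4@[7:8]
pos 9 'c': at 10 ·f
pos 10 'a': at 1 ·f
pos 11 'a': at 12  ** P3@[10:11]
pos 12 'd': at 2 ·f
pos 13 'b': at 7 ·f  ** P4@[12:13]
pos 14 'a': at 1 ·f
pos 15 'a': at 12  ** P3@[14:15]
pos 16 'c': at 10 ·f
pos 17 'b': at 11  ** P2@[16:17]
pos 18 'a': at 1 ·f
pos 19 'b': at 0 ·f
pos 20 'c': at 10
pos 21 'a': at 1 ·f
pos 22 'd': at 2
pos 23 'a': at 1 ·f
pos 24 'd': at 2
pos 25 'd': at 6 ·f
pos 26 'b': at 7  ** P4@[25:26]
pos 27 'd': at 8
pos 28 'c': at 9  ** P1@[25:28]
pos 29 'a': at 1 ·f
pos 30 'a': at 12  ** P3@[29:30]
pos 31 'a': at 12 ·f  ** P3@[30:31]
pos 32 'c': at 10 ·f
pos 33 'b': at 11  ** P2@[32:33]
pos 34 'c': at 10 ·f
pos 35 'c': at 10 ·f
pos 36 'a': at 1 ·f
pos 37 'c': at 10 ·f
pos 38 'b': at 11  ** P2@[37:38]
pos 39 'a': at 1 ·f
pos 40 'd': at 2
pos 41 'b': at 7 ·f  ** P4@[40:41]
pos 42 'd': at 8
pos 43 'c': at 9  ** P1@[40:43]
pos 44 'd': at 6 ·f
pos 45 'b': at 7  ** P4@[44:45]
pos 46 'd': at 8
pos 47 'c': at 9  ** P1@[44:47]
pos 48 'd': at 6 ·f
pos 49 'b': at 7  ** P4@[48:49]
pos 50 'd': at 8
pos 51 'b': at 7 ·f  ** P4@[50:51]
pos 52 'b': at 0 ·f
pos 53 'a': at 1
pos 54 'd': at 2
pos 55 'c': at 3
pos 56 'd': at 4
pos 57 'b': at 5  ** P0@[53:57],P4@[56:57]
pos 58 'a': at 1 ·f
pos 59 'd': at 2
pos 60 'b': at 7 ·f  ** P4@[59:60]
pos 61 'b': at 0 ·f
pos 62 'd': at 6
pos 63 'b': at 7  ** P4@[62:63]

All matches (sorted): [[3,3],[4,3],[8,0],[8,4],[11,3],[13,4],[15,3],[17,2],[26,4],[28,1],[30,3],[31,3],[33,2],[38,2],[41,4],[43,1],[45,4],[47,1],[49,4],[51,4],[57,0],[57,4],[60,4],[63,4]]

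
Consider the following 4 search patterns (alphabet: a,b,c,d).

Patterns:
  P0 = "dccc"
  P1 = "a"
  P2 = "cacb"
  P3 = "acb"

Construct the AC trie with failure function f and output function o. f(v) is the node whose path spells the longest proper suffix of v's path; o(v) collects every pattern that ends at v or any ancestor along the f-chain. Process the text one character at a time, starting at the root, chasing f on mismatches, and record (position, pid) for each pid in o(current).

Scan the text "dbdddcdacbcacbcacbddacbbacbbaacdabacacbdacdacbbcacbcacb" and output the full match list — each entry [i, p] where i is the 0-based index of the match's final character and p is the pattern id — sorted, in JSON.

Build:
Trie (insert patterns):
  n0 'ε': a→5 c→6 d→1
  n1 'd': c→2
  n2 'dc': c→3
  n3 'dcc': c→4
  n4 'dccc': ·  ←P0
  n5 'a': c→10  ←P1
  n6 'c': a→7
  n7 'ca': c→8
  n8 'cac': b→9
  n9 'cacb': ·  ←P2
  n10 'ac': b→11
  n11 'acb': ·  ←P3

Failure links (BFS by depth):
  n1('d'): parent n0 fail=0; on 'd' 0 → fail=0;  out ∅∪∅=∅
  n5('a'): parent n0 fail=0; on 'a' 0 → fail=0;  out {1}∪∅={1}
  n6('c'): parent n0 fail=0; on 'c' 0 → fail=0;  out ∅∪∅=∅
  n2('dc'): parent n1 fail=0; on 'c' 0 → fail=6;  out ∅∪∅=∅
  n7('ca'): parent n6 fail=0; on 'a' 0 → fail=5;  out ∅∪{1}={1}
  n10('ac'): parent n5 fail=0; on 'c' 0 → fail=6;  out ∅∪∅=∅
  n3('dcc'): parent n2 fail=6; on 'c' 6→0 → fail=6;  out ∅∪∅=∅
  n8('cac'): parent n7 fail=5; on 'c' 5 → fail=10;  out ∅∪∅=∅
  n11('acb'): parent n10 fail=6; on 'b' 6→0 → fail=0;  out {3}∪∅={3}
  n4('dccc'): parent n3 fail=6; on 'c' 6→0 → fail=6;  out {0}∪∅={0}
  n9('cacb'): parent n8 fail=10; on 'b' 10 → fail=11;  out {2}∪{3}={2,3}

Text stream:
i=0 'd': node 0→1
i=1 'b': node 1→0 (via fail)
i=2 'd': node 0→1
i=3 'd': node 1→1 (via fail)
i=4 'd': node 1→1 (via fail)
i=5 'c': node 1→2
i=6 'd': node 2→1 (via fail)
i=7 'a': node 1→5 (via fail)  ** P1@[7:7]
i=8 'c': node 5→10
i=9 'b': node 10→11  ** P3@[7:9]
i=10 'c': node 11→6 (via fail)
i=11 'a': node 6→7  ** P1@[11:11]
i=12 'c': node 7→8
i=13 'b': node 8→9  ** P2@[10:13],P3@[11:13]
i=14 'c': node 9→6 (via fail)
i=15 'a': node 6→7  ** P1@[15:15]
i=16 'c': node 7→8
i=17 'b': node 8→9  ** P2@[14:17],P3@[15:17]
i=18 'd': node 9→1 (via fail)
i=19 'd': node 1→1 (via fail)
i=20 'a': node 1→5 (via fail)  ** P1@[20:20]
i=21 'c': node 5→10
i=22 'b': node 10→11  ** P3@[20:22]
i=23 'b': node 11→0 (via fail)
i=24 'a': node 0→5  ** P1@[24:24]
i=25 'c': node 5→10
i=26 'b': node 10→11  ** P3@[24:26]
i=27 'b': node 11→0 (via fail)
i=28 'a': node 0→5  ** P1@[28:28]
i=29 'a': node 5→5 (via fail)  ** P1@[29:29]
i=30 'c': node 5→10
i=31 'd': node 10→1 (via fail)
i=32 'a': node 1→5 (via fail)  ** P1@[32:32]
i=33 'b': node 5→0 (via fail)
i=34 'a': node 0→5  ** P1@[34:34]
i=35 'c': node 5→10
i=36 'a': node 10→7 (via fail)  ** P1@[36:36]
i=37 'c': node 7→8
i=38 'b': node 8→9  ** P2@[35:38],P3@[36:38]
i=39 'd': node 9→1 (via fail)
i=40 'a': node 1→5 (via fail)  ** P1@[40:40]
i=41 'c': node 5→10
i=42 'd': node 10→1 (via fail)
i=43 'a': node 1→5 (via fail)  ** P1@[43:43]
i=44 'c': node 5→10
i=45 'b': node 10→11  ** P3@[43:45]
i=46 'b': node 11→0 (via fail)
i=47 'c': node 0→6
i=48 'a': node 6→7  ** P1@[48:48]
i=49 'c': node 7→8
i=50 'b': node 8→9  ** P2@[47:50],P3@[48:50]
i=51 'c': node 9→6 (via fail)
i=52 'a': node 6→7  ** P1@[52:52]
i=53 'c': node 7→8
i=54 'b': node 8→9  ** P2@[51:54],P3@[52:54]

Result: [[7,1],[9,3],[11,1],[13,2],[13,3],[15,1],[17,2],[17,3],[20,1],[22,3],[24,1],[26,3],[28,1],[29,1],[32,1],[34,1],[36,1],[38,2],[38,3],[40,1],[43,1],[45,3],[48,1],[50,2],[50,3],[52,1],[54,2],[54,3]]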